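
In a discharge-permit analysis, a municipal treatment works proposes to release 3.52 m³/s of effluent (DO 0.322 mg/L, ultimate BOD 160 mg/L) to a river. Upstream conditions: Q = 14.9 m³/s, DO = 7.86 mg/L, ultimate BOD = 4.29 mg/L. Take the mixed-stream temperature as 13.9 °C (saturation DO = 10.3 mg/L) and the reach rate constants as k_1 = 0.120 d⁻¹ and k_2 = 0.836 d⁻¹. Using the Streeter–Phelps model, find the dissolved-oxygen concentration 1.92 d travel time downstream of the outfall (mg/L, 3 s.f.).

Mixed DO = (14.9×7.86 + 3.52×0.322)/(14.9+3.52) = 118.2/18.42 = 6.420 mg/L.
Mixed L₀ = (14.9×4.29 + 3.52×160)/(18.42) = 627.1/18.42 = 34.05 mg/L.
Initial deficit D₀ = C_s − DO₀ = 10.3 − 6.420 = 3.880 mg/L.
D(1.92) = [0.120×34.05/(0.836−0.120)](e^(−0.120×1.92) − e^(−0.836×1.92)) + 3.880 e^(−0.836×1.92)
= 5.706 × (0.7942 − 0.2009) + 3.880 × 0.2009 = 4.165 mg/L.
DO = 10.3 − 4.165 = 6.135 mg/L.

DO ≈ 6.13 mg/L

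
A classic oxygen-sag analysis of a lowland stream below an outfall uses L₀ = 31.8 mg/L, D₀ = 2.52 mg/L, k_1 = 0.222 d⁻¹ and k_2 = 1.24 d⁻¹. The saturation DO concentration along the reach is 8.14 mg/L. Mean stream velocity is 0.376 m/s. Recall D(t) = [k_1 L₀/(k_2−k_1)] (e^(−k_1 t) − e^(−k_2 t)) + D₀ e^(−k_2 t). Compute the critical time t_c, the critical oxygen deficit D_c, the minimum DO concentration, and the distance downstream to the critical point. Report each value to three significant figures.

t_c ≈ 1.25 d; D_c ≈ 4.32 mg/L; min DO ≈ 3.82 mg/L; x_c ≈ 40.5 km

With k_2/k_1 = 5.586 and 1 − D₀(k_2−k_1)/(k_1 L₀) = 0.6366,
t_c = ln(5.586 × 0.6366) / (1.24 − 0.222) = ln(3.556) / 1.018 = 1.269/1.018 = 1.246 d.
D_c = (k_1/k_2) L₀ e^(−k_1 t_c) = (0.222/1.24) × 31.8 × e^(−0.222×1.246) = 0.1790 × 31.8 × 0.7583 = 4.317 mg/L.
Minimum DO = C_s − D_c = 8.14 − 4.317 = 3.823 mg/L.
x_c = v t_c = 0.376 m/s × 1.246 d × 86400 s/d = 40480 m ≈ 40.5 km.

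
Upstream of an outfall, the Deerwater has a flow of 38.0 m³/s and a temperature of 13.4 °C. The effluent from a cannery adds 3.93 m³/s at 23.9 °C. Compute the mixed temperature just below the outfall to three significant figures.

14.4 °C

Flow-weighted mixing: C = (Q_r C_r + Q_w C_w)/(Q_r + Q_w)
= (38.0×13.4 + 3.93×23.9)/(38.0 + 3.93) = 603.1/41.93 = 14.38 °C.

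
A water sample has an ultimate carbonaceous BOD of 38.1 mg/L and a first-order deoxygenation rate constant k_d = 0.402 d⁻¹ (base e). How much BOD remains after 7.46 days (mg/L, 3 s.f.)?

L ≈ 1.90 mg/L

L_t = L₀ e^(−k_d t) = 38.1 × e^(−0.402×7.46) = 38.1 × 0.04984 = 1.899 mg/L.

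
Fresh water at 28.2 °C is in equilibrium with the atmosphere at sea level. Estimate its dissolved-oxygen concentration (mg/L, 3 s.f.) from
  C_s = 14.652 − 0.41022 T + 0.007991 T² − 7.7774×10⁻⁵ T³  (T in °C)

C_s ≈ 7.69 mg/L

C_s = 14.652 − 0.41022×28.2 + 0.007991×28.2² − 7.7774×10⁻⁵×28.2³ = 7.694 mg/L.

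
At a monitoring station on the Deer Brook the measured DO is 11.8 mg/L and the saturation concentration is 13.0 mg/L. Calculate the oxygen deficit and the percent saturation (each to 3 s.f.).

D = C_s − C = 13.0 − 11.8 = 1.20 mg/L.
% saturation = 11.8/13.0 × 100 = 90.8 %.

D ≈ 1.20 mg/L; 90.8 % saturation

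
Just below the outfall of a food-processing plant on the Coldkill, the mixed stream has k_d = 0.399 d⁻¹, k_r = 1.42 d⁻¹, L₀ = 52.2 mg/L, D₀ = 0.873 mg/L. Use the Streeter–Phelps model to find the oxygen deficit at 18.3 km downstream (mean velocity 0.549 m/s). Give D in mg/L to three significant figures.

Travel time t = x/v = 18.3 km / (0.549 m/s) = 18300 m / 0.549 m/s = 33330 s = 0.3858 d.
k_d L₀/(k_r−k_d) = 0.399×52.2/(1.42−0.399) = 20.83/1.021 = 20.40 mg/L.
e^(−k_d t) = e^(−0.399×0.3858) = 0.8573; e^(−k_r t) = e^(−1.42×0.3858) = 0.5782.
D = 20.40 × (0.8573 − 0.5782) + 0.873 × 0.5782 = 5.694 + 0.5048 = 6.199 mg/L.

D ≈ 6.20 mg/L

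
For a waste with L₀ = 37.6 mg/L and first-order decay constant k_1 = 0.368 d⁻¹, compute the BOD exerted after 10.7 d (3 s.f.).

y ≈ 36.9 mg/L

y_t = L₀(1 − e^(−k_1 t)) = 37.6 × (1 − e^(−0.368×10.7))
= 37.6 × (1 − 0.01949) = 37.6 × 0.9805 = 36.87 mg/L.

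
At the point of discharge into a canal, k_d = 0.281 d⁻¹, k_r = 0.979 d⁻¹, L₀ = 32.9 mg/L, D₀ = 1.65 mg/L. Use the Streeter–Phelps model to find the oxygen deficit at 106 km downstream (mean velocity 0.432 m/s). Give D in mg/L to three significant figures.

D ≈ 5.24 mg/L

Travel time t = x/v = 106 km / (0.432 m/s) = 106000 m / 0.432 m/s = 245400 s = 2.840 d.
k_d L₀/(k_r−k_d) = 0.281×32.9/(0.979−0.281) = 9.245/0.6980 = 13.24 mg/L.
e^(−k_d t) = e^(−0.281×2.840) = 0.4502; e^(−k_r t) = e^(−0.979×2.840) = 0.06202.
D = 13.24 × (0.4502 − 0.06202) + 1.65 × 0.06202 = 5.142 + 0.1023 = 5.244 mg/L.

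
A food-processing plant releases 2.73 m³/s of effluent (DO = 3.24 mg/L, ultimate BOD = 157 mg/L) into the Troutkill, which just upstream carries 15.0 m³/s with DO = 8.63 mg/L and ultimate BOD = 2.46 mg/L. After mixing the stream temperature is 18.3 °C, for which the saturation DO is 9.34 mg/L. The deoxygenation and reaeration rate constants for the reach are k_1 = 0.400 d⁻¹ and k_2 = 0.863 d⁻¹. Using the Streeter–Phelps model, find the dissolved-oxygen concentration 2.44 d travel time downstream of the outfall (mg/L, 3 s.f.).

DO ≈ 3.37 mg/L

Mixed DO = (15.0×8.63 + 2.73×3.24)/(15.0+2.73) = 138.3/17.73 = 7.800 mg/L.
Mixed L₀ = (15.0×2.46 + 2.73×157)/(17.73) = 465.5/17.73 = 26.26 mg/L.
Initial deficit D₀ = C_s − DO₀ = 9.34 − 7.800 = 1.540 mg/L.
D(2.44) = [0.400×26.26/(0.863−0.400)](e^(−0.400×2.44) − e^(−0.863×2.44)) + 1.540 e^(−0.863×2.44)
= 22.68 × (0.3768 − 0.1218) + 1.540 × 0.1218 = 5.973 mg/L.
DO = 9.34 − 5.973 = 3.367 mg/L.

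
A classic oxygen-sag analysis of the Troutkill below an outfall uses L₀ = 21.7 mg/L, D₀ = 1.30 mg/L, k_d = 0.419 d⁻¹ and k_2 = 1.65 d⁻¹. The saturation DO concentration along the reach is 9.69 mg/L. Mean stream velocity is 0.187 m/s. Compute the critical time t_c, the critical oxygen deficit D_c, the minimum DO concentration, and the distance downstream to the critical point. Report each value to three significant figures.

t_c ≈ 0.956 d; D_c ≈ 3.69 mg/L; min DO ≈ 6.00 mg/L; x_c ≈ 15.4 km

t_c = [1/(k_2−k_d)] ln[(k_2/k_d)(1 − D₀(k_2−k_d)/(k_d L₀))]
= [1/(1.65−0.419)] ln[(1.65/0.419)(1 − 1.30×1.231/(0.419×21.7))]
= (1/1.231) ln[3.938 × 0.8240] = 0.8123 × ln(3.245) = 0.8123 × 1.177 = 0.9562 d.
L(t_c) = L₀ e^(−k_d t_c) = 21.7 × 0.6699 = 14.54 mg/L, and at the critical point k_2 D_c = k_d L, so D_c = (0.419/1.65) × 14.54 = 3.691 mg/L.
Minimum DO = C_s − D_c = 9.69 − 3.691 = 5.999 mg/L.
x_c = v t_c = 0.187 m/s × 0.9562 d × 86400 s/d = 15450 m ≈ 15.4 km.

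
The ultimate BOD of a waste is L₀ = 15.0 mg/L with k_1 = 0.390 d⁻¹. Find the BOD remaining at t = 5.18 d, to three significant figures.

L ≈ 1.99 mg/L

L_t = L₀ e^(−k_1 t) = 15.0 × e^(−0.390×5.18) = 15.0 × 0.1326 = 1.989 mg/L.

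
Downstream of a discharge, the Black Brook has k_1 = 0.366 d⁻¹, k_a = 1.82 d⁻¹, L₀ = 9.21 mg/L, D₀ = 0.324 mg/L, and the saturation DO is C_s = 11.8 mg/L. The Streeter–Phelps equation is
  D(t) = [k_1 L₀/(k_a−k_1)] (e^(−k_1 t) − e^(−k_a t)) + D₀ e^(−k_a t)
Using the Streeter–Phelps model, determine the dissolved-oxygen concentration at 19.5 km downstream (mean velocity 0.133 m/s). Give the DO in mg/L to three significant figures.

Travel time t = x/v = 19.5 km / (0.133 m/s) = 19500 m / 0.133 m/s = 146600 s = 1.697 d.
k_1 L₀/(k_a−k_1) = 0.366×9.21/(1.82−0.366) = 3.371/1.454 = 2.318 mg/L.
e^(−k_1 t) = e^(−0.366×1.697) = 0.5374; e^(−k_a t) = e^(−1.82×1.697) = 0.04557.
D = 2.318 × (0.5374 − 0.04557) + 0.324 × 0.04557 = 1.140 + 0.01477 = 1.155 mg/L.
DO = C_s − D = 11.8 − 1.155 = 10.65 mg/L.

DO ≈ 10.6 mg/L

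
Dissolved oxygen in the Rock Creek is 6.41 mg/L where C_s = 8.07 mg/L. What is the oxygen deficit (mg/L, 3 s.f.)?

D = C_s − C = 8.07 − 6.41 = 1.66 mg/L.

D ≈ 1.66 mg/L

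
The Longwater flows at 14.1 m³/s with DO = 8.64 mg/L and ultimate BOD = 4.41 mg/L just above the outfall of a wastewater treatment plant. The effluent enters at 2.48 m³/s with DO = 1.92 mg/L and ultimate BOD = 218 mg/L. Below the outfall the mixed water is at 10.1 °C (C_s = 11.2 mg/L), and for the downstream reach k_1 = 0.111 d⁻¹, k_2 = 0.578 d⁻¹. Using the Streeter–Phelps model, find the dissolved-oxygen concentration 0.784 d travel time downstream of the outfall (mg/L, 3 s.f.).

Mixed DO = (14.1×8.64 + 2.48×1.92)/(14.1+2.48) = 126.6/16.58 = 7.635 mg/L.
Mixed L₀ = (14.1×4.41 + 2.48×218)/(16.58) = 602.8/16.58 = 36.36 mg/L.
Initial deficit D₀ = C_s − DO₀ = 11.2 − 7.635 = 3.565 mg/L.
D(0.784) = [0.111×36.36/(0.578−0.111)](e^(−0.111×0.784) − e^(−0.578×0.784)) + 3.565 e^(−0.578×0.784)
= 8.642 × (0.9167 − 0.6356) + 3.565 × 0.6356 = 4.695 mg/L.
DO = 11.2 − 4.695 = 6.505 mg/L.

DO ≈ 6.51 mg/L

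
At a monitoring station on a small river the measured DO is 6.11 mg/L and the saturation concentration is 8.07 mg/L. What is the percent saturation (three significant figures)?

% saturation = C/C_s × 100 = 6.11/8.07 × 100 = 75.7 %.

75.7 % saturation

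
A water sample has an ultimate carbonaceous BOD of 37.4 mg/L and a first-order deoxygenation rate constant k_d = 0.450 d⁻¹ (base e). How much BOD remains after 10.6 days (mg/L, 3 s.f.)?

L_t = L₀ e^(−k_d t) = 37.4 × e^(−0.450×10.6) = 37.4 × 0.008480 = 0.3172 mg/L.

L ≈ 0.317 mg/L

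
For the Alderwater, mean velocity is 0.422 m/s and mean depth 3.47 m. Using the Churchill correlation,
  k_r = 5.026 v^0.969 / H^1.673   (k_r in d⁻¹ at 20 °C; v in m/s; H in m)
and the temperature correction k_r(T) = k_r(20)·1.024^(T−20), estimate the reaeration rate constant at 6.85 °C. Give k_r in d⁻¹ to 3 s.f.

k_r(20) = 5.026 × 0.422^0.969 / 3.47^1.673 = 5.026 × 0.4334 / 8.016 = 0.2718 d⁻¹.
k_r(6.85) = 0.2718 × 1.024^(6.85−20) = 0.2718 × 0.7321 = 0.1989 d⁻¹.

k_r ≈ 0.199 d⁻¹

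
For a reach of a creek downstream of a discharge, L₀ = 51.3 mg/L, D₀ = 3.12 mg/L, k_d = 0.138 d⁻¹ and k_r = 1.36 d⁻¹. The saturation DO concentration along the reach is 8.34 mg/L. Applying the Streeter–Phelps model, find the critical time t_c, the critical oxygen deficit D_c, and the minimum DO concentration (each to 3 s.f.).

With k_r/k_d = 9.855 and 1 − D₀(k_r−k_d)/(k_d L₀) = 0.4614,
t_c = ln(9.855 × 0.4614) / (1.36 − 0.138) = ln(4.548) / 1.222 = 1.515/1.222 = 1.239 d.
D_c = (k_d/k_r) L₀ e^(−k_d t_c) = (0.138/1.36) × 51.3 × e^(−0.138×1.239) = 0.1015 × 51.3 × 0.8428 = 4.387 mg/L.
Minimum DO = C_s − D_c = 8.34 − 4.387 = 3.953 mg/L.

t_c ≈ 1.24 d; D_c ≈ 4.39 mg/L; min DO ≈ 3.95 mg/L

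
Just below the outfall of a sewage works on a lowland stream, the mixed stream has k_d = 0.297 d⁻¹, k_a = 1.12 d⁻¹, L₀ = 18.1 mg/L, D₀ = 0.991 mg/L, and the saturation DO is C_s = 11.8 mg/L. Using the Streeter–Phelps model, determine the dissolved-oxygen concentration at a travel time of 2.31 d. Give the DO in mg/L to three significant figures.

k_d L₀/(k_a−k_d) = 0.297×18.1/(1.12−0.297) = 5.376/0.8230 = 6.532 mg/L.
e^(−k_d t) = e^(−0.297×2.310) = 0.5036; e^(−k_a t) = e^(−1.12×2.310) = 0.07523.
D = 6.532 × (0.5036 − 0.07523) + 0.991 × 0.07523 = 2.798 + 0.07455 = 2.872 mg/L.
DO = C_s − D = 11.8 − 2.872 = 8.928 mg/L.

DO ≈ 8.93 mg/L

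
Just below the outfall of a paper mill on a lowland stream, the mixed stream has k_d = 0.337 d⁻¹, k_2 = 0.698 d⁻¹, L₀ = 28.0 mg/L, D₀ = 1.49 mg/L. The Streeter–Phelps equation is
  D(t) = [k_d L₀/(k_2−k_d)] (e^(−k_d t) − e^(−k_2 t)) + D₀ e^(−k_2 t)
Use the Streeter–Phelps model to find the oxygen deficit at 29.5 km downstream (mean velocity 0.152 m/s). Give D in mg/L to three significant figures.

D ≈ 7.12 mg/L

Travel time t = x/v = 29.5 km / (0.152 m/s) = 29500 m / 0.152 m/s = 194100 s = 2.246 d.
k_d L₀/(k_2−k_d) = 0.337×28.0/(0.698−0.337) = 9.436/0.3610 = 26.14 mg/L.
e^(−k_d t) = e^(−0.337×2.246) = 0.4691; e^(−k_2 t) = e^(−0.698×2.246) = 0.2085.
D = 26.14 × (0.4691 − 0.2085) + 1.49 × 0.2085 = 6.811 + 0.3106 = 7.122 mg/L.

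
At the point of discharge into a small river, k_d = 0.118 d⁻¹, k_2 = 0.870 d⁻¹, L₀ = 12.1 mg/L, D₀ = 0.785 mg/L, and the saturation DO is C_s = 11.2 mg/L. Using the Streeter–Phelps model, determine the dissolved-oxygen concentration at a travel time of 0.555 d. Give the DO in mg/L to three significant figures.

k_d L₀/(k_2−k_d) = 0.118×12.1/(0.870−0.118) = 1.428/0.7520 = 1.899 mg/L.
e^(−k_d t) = e^(−0.118×0.5550) = 0.9366; e^(−k_2 t) = e^(−0.870×0.5550) = 0.6170.
D = 1.899 × (0.9366 − 0.6170) + 0.785 × 0.6170 = 0.6068 + 0.4844 = 1.091 mg/L.
DO = C_s − D = 11.2 − 1.091 = 10.11 mg/L.

DO ≈ 10.1 mg/L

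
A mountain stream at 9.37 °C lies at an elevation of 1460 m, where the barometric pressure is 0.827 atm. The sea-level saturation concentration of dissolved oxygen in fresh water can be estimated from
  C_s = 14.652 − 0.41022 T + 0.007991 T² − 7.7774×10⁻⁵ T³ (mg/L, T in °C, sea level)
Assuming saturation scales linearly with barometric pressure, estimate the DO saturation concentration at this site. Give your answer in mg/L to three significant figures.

At sea level: C_s = 14.652 − 0.41022×9.37 + 0.007991×9.37² − 7.7774×10⁻⁵×9.37³ = 11.45 mg/L.
Pressure correction: C_s' = 11.45 × 0.827 = 9.466 mg/L.

C_s ≈ 9.47 mg/L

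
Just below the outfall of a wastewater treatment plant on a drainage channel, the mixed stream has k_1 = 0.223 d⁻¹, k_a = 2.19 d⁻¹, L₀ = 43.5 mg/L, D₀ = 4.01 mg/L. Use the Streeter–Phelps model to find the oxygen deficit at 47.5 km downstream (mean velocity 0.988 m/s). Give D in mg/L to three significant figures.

Travel time t = x/v = 47.5 km / (0.988 m/s) = 47500 m / 0.988 m/s = 48080 s = 0.5564 d.
k_1 L₀/(k_a−k_1) = 0.223×43.5/(2.19−0.223) = 9.700/1.967 = 4.932 mg/L.
e^(−k_1 t) = e^(−0.223×0.5564) = 0.8833; e^(−k_a t) = e^(−2.19×0.5564) = 0.2956.
D = 4.932 × (0.8833 − 0.2956) + 4.01 × 0.2956 = 2.898 + 1.186 = 4.084 mg/L.

D ≈ 4.08 mg/L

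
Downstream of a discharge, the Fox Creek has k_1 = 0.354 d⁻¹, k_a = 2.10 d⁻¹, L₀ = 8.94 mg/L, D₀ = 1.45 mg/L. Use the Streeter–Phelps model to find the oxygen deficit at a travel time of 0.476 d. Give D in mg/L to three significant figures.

k_1 L₀/(k_a−k_1) = 0.354×8.94/(2.10−0.354) = 3.165/1.746 = 1.813 mg/L.
e^(−k_1 t) = e^(−0.354×0.4760) = 0.8449; e^(−k_a t) = e^(−2.10×0.4760) = 0.3680.
D = 1.813 × (0.8449 − 0.3680) + 1.45 × 0.3680 = 0.8644 + 0.5336 = 1.398 mg/L.

D ≈ 1.40 mg/L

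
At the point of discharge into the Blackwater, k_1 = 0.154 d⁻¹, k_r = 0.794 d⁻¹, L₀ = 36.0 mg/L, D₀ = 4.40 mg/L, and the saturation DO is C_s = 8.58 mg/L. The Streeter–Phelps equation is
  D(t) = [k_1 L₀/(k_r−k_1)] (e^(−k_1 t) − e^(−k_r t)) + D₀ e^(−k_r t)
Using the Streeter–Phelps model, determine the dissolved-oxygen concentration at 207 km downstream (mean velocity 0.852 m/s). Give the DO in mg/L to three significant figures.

DO ≈ 3.42 mg/L

Travel time t = x/v = 207 km / (0.852 m/s) = 207000 m / 0.852 m/s = 243000 s = 2.812 d.
k_1 L₀/(k_r−k_1) = 0.154×36.0/(0.794−0.154) = 5.544/0.6400 = 8.662 mg/L.
e^(−k_1 t) = e^(−0.154×2.812) = 0.6485; e^(−k_r t) = e^(−0.794×2.812) = 0.1072.
D = 8.662 × (0.6485 − 0.1072) + 4.40 × 0.1072 = 4.689 + 0.4718 = 5.161 mg/L.
DO = C_s − D = 8.58 − 5.161 = 3.419 mg/L.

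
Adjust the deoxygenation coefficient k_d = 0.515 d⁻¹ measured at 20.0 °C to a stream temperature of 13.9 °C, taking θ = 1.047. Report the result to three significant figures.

k_d(T₂) = k_d(T₁) · θ^(T₂−T₁) = 0.515 × 1.047^(13.9−20.0)
= 0.515 × 1.047^-6.10 = 0.515 × 0.7557 = 0.3892 d⁻¹.

k_d ≈ 0.389 d⁻¹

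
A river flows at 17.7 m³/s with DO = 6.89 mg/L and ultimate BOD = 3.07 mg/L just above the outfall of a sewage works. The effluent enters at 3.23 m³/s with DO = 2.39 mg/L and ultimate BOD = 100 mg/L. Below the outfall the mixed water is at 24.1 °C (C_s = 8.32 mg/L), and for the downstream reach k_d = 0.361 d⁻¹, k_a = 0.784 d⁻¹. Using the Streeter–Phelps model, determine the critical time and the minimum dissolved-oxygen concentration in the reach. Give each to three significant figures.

t_c ≈ 1.48 d; minimum DO ≈ 3.46 mg/L

Mixed DO = (17.7×6.89 + 3.23×2.39)/(17.7+3.23) = 129.7/20.93 = 6.196 mg/L.
Mixed L₀ = (17.7×3.07 + 3.23×100)/(20.93) = 377.3/20.93 = 18.03 mg/L.
Initial deficit D₀ = C_s − DO₀ = 8.32 − 6.196 = 2.124 mg/L.
t_c = (1/0.4230) ln[(0.784/0.361)(1 − 2.124×0.4230/(0.361×18.03))] = 2.364 × ln(1.872) = 1.482 d.
D_c = (0.361/0.784) × 18.03 × e^(−0.361×1.482) = 0.4605 × 18.03 × 0.5856 = 4.862 mg/L.
Minimum DO = 8.32 − 4.862 = 3.458 mg/L.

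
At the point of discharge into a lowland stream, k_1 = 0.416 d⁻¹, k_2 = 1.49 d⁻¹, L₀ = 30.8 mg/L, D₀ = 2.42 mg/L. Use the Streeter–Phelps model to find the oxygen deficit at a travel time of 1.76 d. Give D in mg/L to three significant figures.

k_1 L₀/(k_2−k_1) = 0.416×30.8/(1.49−0.416) = 12.81/1.074 = 11.93 mg/L.
e^(−k_1 t) = e^(−0.416×1.760) = 0.4809; e^(−k_2 t) = e^(−1.49×1.760) = 0.07263.
D = 11.93 × (0.4809 − 0.07263) + 2.42 × 0.07263 = 4.870 + 0.1758 = 5.046 mg/L.

D ≈ 5.05 mg/L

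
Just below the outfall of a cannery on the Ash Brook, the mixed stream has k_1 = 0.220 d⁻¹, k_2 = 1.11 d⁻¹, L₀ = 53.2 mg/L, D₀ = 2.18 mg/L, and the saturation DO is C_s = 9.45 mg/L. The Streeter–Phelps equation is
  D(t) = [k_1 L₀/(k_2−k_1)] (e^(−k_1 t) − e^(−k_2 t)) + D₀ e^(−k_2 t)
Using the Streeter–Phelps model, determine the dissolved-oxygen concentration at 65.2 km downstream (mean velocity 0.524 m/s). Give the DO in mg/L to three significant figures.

DO ≈ 2.09 mg/L

Travel time t = x/v = 65.2 km / (0.524 m/s) = 65200 m / 0.524 m/s = 124400 s = 1.440 d.
k_1 L₀/(k_2−k_1) = 0.220×53.2/(1.11−0.220) = 11.70/0.8900 = 13.15 mg/L.
e^(−k_1 t) = e^(−0.220×1.440) = 0.7285; e^(−k_2 t) = e^(−1.11×1.440) = 0.2022.
D = 13.15 × (0.7285 − 0.2022) + 2.18 × 0.2022 = 6.921 + 0.4408 = 7.361 mg/L.
DO = C_s − D = 9.45 − 7.361 = 2.089 mg/L.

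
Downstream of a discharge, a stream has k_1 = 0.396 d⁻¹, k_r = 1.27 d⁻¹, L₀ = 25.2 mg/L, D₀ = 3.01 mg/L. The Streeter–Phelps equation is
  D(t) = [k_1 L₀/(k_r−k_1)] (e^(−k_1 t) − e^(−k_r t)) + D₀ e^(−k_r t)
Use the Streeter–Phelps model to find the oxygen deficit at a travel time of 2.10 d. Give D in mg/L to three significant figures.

k_1 L₀/(k_r−k_1) = 0.396×25.2/(1.27−0.396) = 9.979/0.8740 = 11.42 mg/L.
e^(−k_1 t) = e^(−0.396×2.100) = 0.4354; e^(−k_r t) = e^(−1.27×2.100) = 0.06946.
D = 11.42 × (0.4354 − 0.06946) + 3.01 × 0.06946 = 4.178 + 0.2091 = 4.387 mg/L.

D ≈ 4.39 mg/L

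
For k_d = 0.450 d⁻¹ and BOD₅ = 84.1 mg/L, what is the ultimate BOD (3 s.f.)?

BOD₅ = L₀(1 − e^(−5k_d)) ⇒ L₀ = BOD₅ / (1 − e^(−5×0.450))
= 84.1 / (1 − 0.1054) = 84.1 / 0.8946 = 94.01 mg/L.

L₀ ≈ 94.0 mg/L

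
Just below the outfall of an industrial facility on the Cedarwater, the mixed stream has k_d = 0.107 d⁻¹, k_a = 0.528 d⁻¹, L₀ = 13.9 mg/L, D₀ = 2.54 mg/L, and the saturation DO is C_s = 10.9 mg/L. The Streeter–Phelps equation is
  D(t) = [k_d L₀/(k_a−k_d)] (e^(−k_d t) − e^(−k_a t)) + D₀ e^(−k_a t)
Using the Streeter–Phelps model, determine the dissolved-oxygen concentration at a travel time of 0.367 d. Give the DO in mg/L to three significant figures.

k_d L₀/(k_a−k_d) = 0.107×13.9/(0.528−0.107) = 1.487/0.4210 = 3.533 mg/L.
e^(−k_d t) = e^(−0.107×0.3670) = 0.9615; e^(−k_a t) = e^(−0.528×0.3670) = 0.8238.
D = 3.533 × (0.9615 − 0.8238) + 2.54 × 0.8238 = 0.4863 + 2.093 = 2.579 mg/L.
DO = C_s − D = 10.9 − 2.579 = 8.321 mg/L.

DO ≈ 8.32 mg/L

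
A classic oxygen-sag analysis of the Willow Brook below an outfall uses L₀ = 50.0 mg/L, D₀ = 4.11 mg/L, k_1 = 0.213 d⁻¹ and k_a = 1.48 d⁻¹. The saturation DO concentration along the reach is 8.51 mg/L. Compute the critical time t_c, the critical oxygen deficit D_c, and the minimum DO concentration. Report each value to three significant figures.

t_c = [1/(k_a−k_1)] ln[(k_a/k_1)(1 − D₀(k_a−k_1)/(k_1 L₀))]
= [1/(1.48−0.213)] ln[(1.48/0.213)(1 − 4.11×1.267/(0.213×50.0))]
= (1/1.267) ln[6.948 × 0.5110] = 0.7893 × ln(3.551) = 0.7893 × 1.267 = 1.000 d.
D_c = (k_1/k_a) L₀ e^(−k_1 t_c) = (0.213/1.48) × 50.0 × e^(−0.213×1.000) = 0.1439 × 50.0 × 0.8081 = 5.815 mg/L.
Minimum DO = C_s − D_c = 8.51 − 5.815 = 2.695 mg/L.

t_c ≈ 1.00 d; D_c ≈ 5.82 mg/L; min DO ≈ 2.69 mg/L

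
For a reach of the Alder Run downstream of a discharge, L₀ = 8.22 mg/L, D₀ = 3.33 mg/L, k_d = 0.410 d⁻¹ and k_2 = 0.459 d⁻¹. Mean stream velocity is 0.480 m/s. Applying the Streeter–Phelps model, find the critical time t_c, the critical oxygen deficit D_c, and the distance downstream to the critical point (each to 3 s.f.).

t_c = [1/(k_2−k_d)] ln[(k_2/k_d)(1 − D₀(k_2−k_d)/(k_d L₀))]
= [1/(0.459−0.410)] ln[(0.459/0.410)(1 − 3.33×0.04900/(0.410×8.22))]
= (1/0.04900) ln[1.120 × 0.9516] = 20.41 × ln(1.065) = 20.41 × 0.06327 = 1.291 d.
D_c = (k_d/k_2) L₀ e^(−k_d t_c) = (0.410/0.459) × 8.22 × e^(−0.410×1.291) = 0.8932 × 8.22 × 0.5890 = 4.325 mg/L.
x_c = v t_c = 0.480 m/s × 1.291 d × 86400 s/d = 53550 m ≈ 53.5 km.

t_c ≈ 1.29 d; D_c ≈ 4.32 mg/L; x_c ≈ 53.5 km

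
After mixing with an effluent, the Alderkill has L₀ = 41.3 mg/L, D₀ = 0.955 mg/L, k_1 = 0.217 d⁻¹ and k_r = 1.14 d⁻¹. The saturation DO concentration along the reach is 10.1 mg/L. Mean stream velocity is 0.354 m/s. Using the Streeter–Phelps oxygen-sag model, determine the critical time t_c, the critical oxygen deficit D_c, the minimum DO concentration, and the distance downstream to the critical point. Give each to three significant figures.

At the critical point dD/dt = 0, so k_1 L₀ e^(−k_1 t) = k_r D. Substituting D(t) from the Streeter–Phelps equation and solving for t gives
t_c = ln[(k_r/k_1)(1 − D₀(k_r−k_1)/(k_1 L₀))] / (k_r−k_1).
Here k_r−k_1 = 0.9230 d⁻¹ and 1 − D₀(k_r−k_1)/(k_1 L₀) = 1 − 0.955×0.9230/(0.217×41.3) = 0.9016, so
t_c = ln(5.253 × 0.9016) / 0.9230 = 1.555 / 0.9230 = 1.685 d.
L(t_c) = L₀ e^(−k_1 t_c) = 41.3 × 0.6937 = 28.65 mg/L, and at the critical point k_r D_c = k_1 L, so D_c = (0.217/1.14) × 28.65 = 5.454 mg/L.
Minimum DO = C_s − D_c = 10.1 − 5.454 = 4.646 mg/L.
x_c = v t_c = 0.354 m/s × 1.685 d × 86400 s/d = 51540 m ≈ 51.5 km.

t_c ≈ 1.69 d; D_c ≈ 5.45 mg/L; min DO ≈ 4.65 mg/L; x_c ≈ 51.5 km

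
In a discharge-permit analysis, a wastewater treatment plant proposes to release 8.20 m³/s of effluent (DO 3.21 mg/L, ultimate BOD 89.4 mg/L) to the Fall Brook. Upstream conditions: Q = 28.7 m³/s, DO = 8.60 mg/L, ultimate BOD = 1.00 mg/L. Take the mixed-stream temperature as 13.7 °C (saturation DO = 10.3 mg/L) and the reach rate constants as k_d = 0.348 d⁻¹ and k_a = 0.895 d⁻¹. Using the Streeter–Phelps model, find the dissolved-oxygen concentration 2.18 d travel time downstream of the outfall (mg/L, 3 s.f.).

DO ≈ 5.60 mg/L

Mixed DO = (28.7×8.60 + 8.20×3.21)/(28.7+8.20) = 273.1/36.90 = 7.402 mg/L.
Mixed L₀ = (28.7×1.00 + 8.20×89.4)/(36.90) = 761.8/36.90 = 20.64 mg/L.
Initial deficit D₀ = C_s − DO₀ = 10.3 − 7.402 = 2.898 mg/L.
D(2.18) = [0.348×20.64/(0.895−0.348)](e^(−0.348×2.18) − e^(−0.895×2.18)) + 2.898 e^(−0.895×2.18)
= 13.13 × (0.4683 − 0.1421) + 2.898 × 0.1421 = 4.696 mg/L.
DO = 10.3 − 4.696 = 5.604 mg/L.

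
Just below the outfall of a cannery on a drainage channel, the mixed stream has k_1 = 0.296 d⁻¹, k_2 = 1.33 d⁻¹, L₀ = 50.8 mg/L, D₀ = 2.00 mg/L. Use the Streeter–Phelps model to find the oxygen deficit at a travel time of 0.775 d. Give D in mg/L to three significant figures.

D ≈ 7.09 mg/L

k_1 L₀/(k_2−k_1) = 0.296×50.8/(1.33−0.296) = 15.04/1.034 = 14.54 mg/L.
e^(−k_1 t) = e^(−0.296×0.7750) = 0.7950; e^(−k_2 t) = e^(−1.33×0.7750) = 0.3567.
D = 14.54 × (0.7950 − 0.3567) + 2.00 × 0.3567 = 6.373 + 0.7135 = 7.087 mg/L.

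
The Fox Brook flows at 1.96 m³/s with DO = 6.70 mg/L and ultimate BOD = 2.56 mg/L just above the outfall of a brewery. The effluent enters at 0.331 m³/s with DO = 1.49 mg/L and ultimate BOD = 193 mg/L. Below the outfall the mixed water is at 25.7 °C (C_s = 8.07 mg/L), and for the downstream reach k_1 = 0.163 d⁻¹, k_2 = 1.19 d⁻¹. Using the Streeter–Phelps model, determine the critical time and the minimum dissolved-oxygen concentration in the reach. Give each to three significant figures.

t_c ≈ 1.36 d; minimum DO ≈ 4.77 mg/L

Mixed DO = (1.96×6.70 + 0.331×1.49)/(1.96+0.331) = 13.63/2.291 = 5.947 mg/L.
Mixed L₀ = (1.96×2.56 + 0.331×193)/(2.291) = 68.90/2.291 = 30.07 mg/L.
Initial deficit D₀ = C_s − DO₀ = 8.07 − 5.947 = 2.123 mg/L.
t_c = (1/1.027) ln[(1.19/0.163)(1 − 2.123×1.027/(0.163×30.07))] = 0.9737 × ln(4.054) = 1.363 d.
D_c = (0.163/1.19) × 30.07 × e^(−0.163×1.363) = 0.1370 × 30.07 × 0.8008 = 3.299 mg/L.
Minimum DO = 8.07 − 3.299 = 4.771 mg/L.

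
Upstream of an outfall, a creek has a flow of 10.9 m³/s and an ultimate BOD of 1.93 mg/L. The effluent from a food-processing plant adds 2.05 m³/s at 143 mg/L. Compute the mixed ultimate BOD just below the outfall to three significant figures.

24.3 mg/L

Flow-weighted mixing: C = (Q_r C_r + Q_w C_w)/(Q_r + Q_w)
= (10.9×1.93 + 2.05×143)/(10.9 + 2.05) = 314.2/12.95 = 24.26 mg/L.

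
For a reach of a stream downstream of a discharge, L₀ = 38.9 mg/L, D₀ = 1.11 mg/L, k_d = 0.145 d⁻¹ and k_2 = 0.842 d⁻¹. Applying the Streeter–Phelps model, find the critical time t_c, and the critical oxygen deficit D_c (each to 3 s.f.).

t_c ≈ 2.31 d; D_c ≈ 4.79 mg/L

With k_2/k_d = 5.807 and 1 − D₀(k_2−k_d)/(k_d L₀) = 0.8628,
t_c = ln(5.807 × 0.8628) / (0.842 − 0.145) = ln(5.010) / 0.6970 = 1.612/0.6970 = 2.312 d.
D_c = (k_d/k_2) L₀ e^(−k_d t_c) = (0.145/0.842) × 38.9 × e^(−0.145×2.312) = 0.1722 × 38.9 × 0.7152 = 4.791 mg/L.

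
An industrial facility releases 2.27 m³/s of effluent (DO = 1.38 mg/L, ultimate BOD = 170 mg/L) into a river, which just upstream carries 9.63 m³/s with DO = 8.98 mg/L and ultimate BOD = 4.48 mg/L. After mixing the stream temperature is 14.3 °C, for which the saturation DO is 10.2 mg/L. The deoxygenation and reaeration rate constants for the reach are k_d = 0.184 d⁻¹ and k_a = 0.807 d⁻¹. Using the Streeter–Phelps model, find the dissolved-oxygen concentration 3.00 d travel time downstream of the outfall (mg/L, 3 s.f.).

Mixed DO = (9.63×8.98 + 2.27×1.38)/(9.63+2.27) = 89.61/11.90 = 7.530 mg/L.
Mixed L₀ = (9.63×4.48 + 2.27×170)/(11.90) = 429.0/11.90 = 36.05 mg/L.
Initial deficit D₀ = C_s − DO₀ = 10.2 − 7.530 = 2.670 mg/L.
D(3.00) = [0.184×36.05/(0.807−0.184)](e^(−0.184×3.00) − e^(−0.807×3.00)) + 2.670 e^(−0.807×3.00)
= 10.65 × (0.5758 − 0.08883) + 2.670 × 0.08883 = 5.423 mg/L.
DO = 10.2 − 5.423 = 4.777 mg/L.

DO ≈ 4.78 mg/L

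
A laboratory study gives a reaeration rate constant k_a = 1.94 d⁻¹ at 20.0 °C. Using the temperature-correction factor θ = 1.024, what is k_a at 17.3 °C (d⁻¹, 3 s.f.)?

k_a ≈ 1.82 d⁻¹

k_a(T₂) = k_a(T₁) · θ^(T₂−T₁) = 1.94 × 1.024^(17.3−20.0)
= 1.94 × 1.024^-2.70 = 1.94 × 0.9380 = 1.820 d⁻¹.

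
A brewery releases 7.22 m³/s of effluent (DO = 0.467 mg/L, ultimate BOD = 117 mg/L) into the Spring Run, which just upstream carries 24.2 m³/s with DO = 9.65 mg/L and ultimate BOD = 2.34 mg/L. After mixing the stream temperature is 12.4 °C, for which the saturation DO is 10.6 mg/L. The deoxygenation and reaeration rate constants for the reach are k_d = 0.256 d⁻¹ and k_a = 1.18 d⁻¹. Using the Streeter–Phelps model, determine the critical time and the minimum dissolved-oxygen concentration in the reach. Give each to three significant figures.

t_c ≈ 1.13 d; minimum DO ≈ 5.94 mg/L

Mixed DO = (24.2×9.65 + 7.22×0.467)/(24.2+7.22) = 236.9/31.42 = 7.540 mg/L.
Mixed L₀ = (24.2×2.34 + 7.22×117)/(31.42) = 901.4/31.42 = 28.69 mg/L.
Initial deficit D₀ = C_s − DO₀ = 10.6 − 7.540 = 3.060 mg/L.
t_c = (1/0.9240) ln[(1.18/0.256)(1 − 3.060×0.9240/(0.256×28.69))] = 1.082 × ln(2.835) = 1.128 d.
D_c = (0.256/1.18) × 28.69 × e^(−0.256×1.128) = 0.2169 × 28.69 × 0.7493 = 4.663 mg/L.
Minimum DO = 10.6 − 4.663 = 5.937 mg/L.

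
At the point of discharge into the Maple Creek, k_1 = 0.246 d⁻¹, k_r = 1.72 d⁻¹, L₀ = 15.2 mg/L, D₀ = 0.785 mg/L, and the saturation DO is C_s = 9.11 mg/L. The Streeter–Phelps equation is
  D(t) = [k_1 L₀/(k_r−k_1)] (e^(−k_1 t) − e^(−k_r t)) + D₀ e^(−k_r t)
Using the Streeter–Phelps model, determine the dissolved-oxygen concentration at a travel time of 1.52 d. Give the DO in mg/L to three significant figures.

DO ≈ 7.49 mg/L

k_1 L₀/(k_r−k_1) = 0.246×15.2/(1.72−0.246) = 3.739/1.474 = 2.537 mg/L.
e^(−k_1 t) = e^(−0.246×1.520) = 0.6880; e^(−k_r t) = e^(−1.72×1.520) = 0.07321.
D = 2.537 × (0.6880 − 0.07321) + 0.785 × 0.07321 = 1.560 + 0.05747 = 1.617 mg/L.
DO = C_s − D = 9.11 − 1.617 = 7.493 mg/L.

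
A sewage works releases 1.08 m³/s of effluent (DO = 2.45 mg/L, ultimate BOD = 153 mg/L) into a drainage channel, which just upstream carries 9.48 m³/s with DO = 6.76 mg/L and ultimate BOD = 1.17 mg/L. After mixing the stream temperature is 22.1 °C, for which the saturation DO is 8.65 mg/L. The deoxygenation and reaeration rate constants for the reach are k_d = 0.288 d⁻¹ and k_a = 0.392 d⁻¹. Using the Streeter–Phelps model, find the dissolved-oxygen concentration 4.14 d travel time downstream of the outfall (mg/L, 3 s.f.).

DO ≈ 3.28 mg/L

Mixed DO = (9.48×6.76 + 1.08×2.45)/(9.48+1.08) = 66.73/10.56 = 6.319 mg/L.
Mixed L₀ = (9.48×1.17 + 1.08×153)/(10.56) = 176.3/10.56 = 16.70 mg/L.
Initial deficit D₀ = C_s − DO₀ = 8.65 − 6.319 = 2.331 mg/L.
D(4.14) = [0.288×16.70/(0.392−0.288)](e^(−0.288×4.14) − e^(−0.392×4.14)) + 2.331 e^(−0.392×4.14)
= 46.24 × (0.3035 − 0.1973) + 2.331 × 0.1973 = 5.370 mg/L.
DO = 8.65 − 5.370 = 3.280 mg/L.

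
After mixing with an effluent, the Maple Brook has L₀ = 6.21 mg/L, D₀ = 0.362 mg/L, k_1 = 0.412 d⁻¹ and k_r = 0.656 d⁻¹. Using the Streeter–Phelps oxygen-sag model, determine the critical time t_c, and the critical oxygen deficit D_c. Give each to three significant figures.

t_c = [1/(k_r−k_1)] ln[(k_r/k_1)(1 − D₀(k_r−k_1)/(k_1 L₀))]
= [1/(0.656−0.412)] ln[(0.656/0.412)(1 − 0.362×0.2440/(0.412×6.21))]
= (1/0.2440) ln[1.592 × 0.9655] = 4.098 × ln(1.537) = 4.098 × 0.4300 = 1.762 d.
D_c = (k_1/k_r) L₀ e^(−k_1 t_c) = (0.412/0.656) × 6.21 × e^(−0.412×1.762) = 0.6280 × 6.21 × 0.4838 = 1.887 mg/L.

t_c ≈ 1.76 d; D_c ≈ 1.89 mg/L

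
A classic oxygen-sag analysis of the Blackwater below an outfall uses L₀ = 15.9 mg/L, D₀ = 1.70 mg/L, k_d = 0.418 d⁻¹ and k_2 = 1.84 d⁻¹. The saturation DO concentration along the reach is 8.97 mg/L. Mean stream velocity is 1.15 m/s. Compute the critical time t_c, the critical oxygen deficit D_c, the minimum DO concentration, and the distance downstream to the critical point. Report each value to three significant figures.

t_c = [1/(k_2−k_d)] ln[(k_2/k_d)(1 − D₀(k_2−k_d)/(k_d L₀))]
= [1/(1.84−0.418)] ln[(1.84/0.418)(1 − 1.70×1.422/(0.418×15.9))]
= (1/1.422) ln[4.402 × 0.6363] = 0.7032 × ln(2.801) = 0.7032 × 1.030 = 0.7243 d.
L(t_c) = L₀ e^(−k_d t_c) = 15.9 × 0.7388 = 11.75 mg/L, and at the critical point k_2 D_c = k_d L, so D_c = (0.418/1.84) × 11.75 = 2.669 mg/L.
Minimum DO = C_s − D_c = 8.97 − 2.669 = 6.301 mg/L.
x_c = v t_c = 1.15 m/s × 0.7243 d × 86400 s/d = 71960 m ≈ 72.0 km.

t_c ≈ 0.724 d; D_c ≈ 2.67 mg/L; min DO ≈ 6.30 mg/L; x_c ≈ 72.0 km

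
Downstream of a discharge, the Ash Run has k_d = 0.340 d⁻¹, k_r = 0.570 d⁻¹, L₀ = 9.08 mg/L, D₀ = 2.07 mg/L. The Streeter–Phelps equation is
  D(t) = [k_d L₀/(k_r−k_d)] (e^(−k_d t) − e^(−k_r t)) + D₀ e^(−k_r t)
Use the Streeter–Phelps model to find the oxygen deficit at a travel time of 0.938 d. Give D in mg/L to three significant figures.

k_d L₀/(k_r−k_d) = 0.340×9.08/(0.570−0.340) = 3.087/0.2300 = 13.42 mg/L.
e^(−k_d t) = e^(−0.340×0.9380) = 0.7269; e^(−k_r t) = e^(−0.570×0.9380) = 0.5859.
D = 13.42 × (0.7269 − 0.5859) + 2.07 × 0.5859 = 1.893 + 1.213 = 3.106 mg/L.

D ≈ 3.11 mg/L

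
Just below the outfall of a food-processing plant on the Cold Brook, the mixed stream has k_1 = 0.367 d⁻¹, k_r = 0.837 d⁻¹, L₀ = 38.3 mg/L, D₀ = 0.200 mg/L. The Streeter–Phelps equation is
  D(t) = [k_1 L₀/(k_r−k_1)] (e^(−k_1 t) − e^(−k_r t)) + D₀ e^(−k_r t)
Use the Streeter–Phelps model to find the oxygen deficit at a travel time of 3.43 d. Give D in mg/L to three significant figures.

k_1 L₀/(k_r−k_1) = 0.367×38.3/(0.837−0.367) = 14.06/0.4700 = 29.91 mg/L.
e^(−k_1 t) = e^(−0.367×3.430) = 0.2840; e^(−k_r t) = e^(−0.837×3.430) = 0.05665.
D = 29.91 × (0.2840 − 0.05665) + 0.200 × 0.05665 = 6.799 + 0.01133 = 6.810 mg/L.

D ≈ 6.81 mg/L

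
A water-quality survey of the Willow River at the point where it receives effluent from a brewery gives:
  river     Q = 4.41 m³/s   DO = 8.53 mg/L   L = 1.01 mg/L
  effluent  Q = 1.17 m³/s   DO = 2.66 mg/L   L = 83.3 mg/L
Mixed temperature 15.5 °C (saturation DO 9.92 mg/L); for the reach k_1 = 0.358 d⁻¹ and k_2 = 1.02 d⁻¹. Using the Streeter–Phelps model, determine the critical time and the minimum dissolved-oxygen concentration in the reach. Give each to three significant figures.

Mixed DO = (4.41×8.53 + 1.17×2.66)/(4.41+1.17) = 40.73/5.580 = 7.299 mg/L.
Mixed L₀ = (4.41×1.01 + 1.17×83.3)/(5.580) = 101.9/5.580 = 18.26 mg/L.
Initial deficit D₀ = C_s − DO₀ = 9.92 − 7.299 = 2.621 mg/L.
t_c = (1/0.6620) ln[(1.02/0.358)(1 − 2.621×0.6620/(0.358×18.26))] = 1.511 × ln(2.093) = 1.116 d.
D_c = (0.358/1.02) × 18.26 × e^(−0.358×1.116) = 0.3510 × 18.26 × 0.6707 = 4.299 mg/L.
Minimum DO = 9.92 − 4.299 = 5.621 mg/L.

t_c ≈ 1.12 d; minimum DO ≈ 5.62 mg/L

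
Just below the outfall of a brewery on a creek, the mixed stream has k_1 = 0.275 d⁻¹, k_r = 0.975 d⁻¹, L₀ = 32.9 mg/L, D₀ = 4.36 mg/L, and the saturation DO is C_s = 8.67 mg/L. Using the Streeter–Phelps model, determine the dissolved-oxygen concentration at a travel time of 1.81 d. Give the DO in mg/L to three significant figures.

k_1 L₀/(k_r−k_1) = 0.275×32.9/(0.975−0.275) = 9.048/0.7000 = 12.93 mg/L.
e^(−k_1 t) = e^(−0.275×1.810) = 0.6079; e^(−k_r t) = e^(−0.975×1.810) = 0.1712.
D = 12.93 × (0.6079 − 0.1712) + 4.36 × 0.1712 = 5.644 + 0.7466 = 6.390 mg/L.
DO = C_s − D = 8.67 − 6.390 = 2.280 mg/L.

DO ≈ 2.28 mg/L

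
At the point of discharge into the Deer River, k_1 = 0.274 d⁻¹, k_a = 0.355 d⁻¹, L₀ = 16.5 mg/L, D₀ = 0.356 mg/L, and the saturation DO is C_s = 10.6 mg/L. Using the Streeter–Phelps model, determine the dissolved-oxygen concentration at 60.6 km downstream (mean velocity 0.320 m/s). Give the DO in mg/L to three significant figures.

DO ≈ 5.46 mg/L

Travel time t = x/v = 60.6 km / (0.320 m/s) = 60600 m / 0.320 m/s = 189400 s = 2.192 d.
k_1 L₀/(k_a−k_1) = 0.274×16.5/(0.355−0.274) = 4.521/0.08100 = 55.81 mg/L.
e^(−k_1 t) = e^(−0.274×2.192) = 0.5485; e^(−k_a t) = e^(−0.355×2.192) = 0.4593.
D = 55.81 × (0.5485 − 0.4593) + 0.356 × 0.4593 = 4.980 + 0.1635 = 5.144 mg/L.
DO = C_s − D = 10.6 − 5.144 = 5.456 mg/L.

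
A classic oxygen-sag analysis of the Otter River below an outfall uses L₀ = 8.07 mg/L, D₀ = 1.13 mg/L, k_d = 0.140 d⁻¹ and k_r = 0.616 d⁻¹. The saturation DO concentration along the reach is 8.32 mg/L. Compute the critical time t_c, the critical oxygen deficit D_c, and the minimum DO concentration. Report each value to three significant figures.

t_c = [1/(k_r−k_d)] ln[(k_r/k_d)(1 − D₀(k_r−k_d)/(k_d L₀))]
= [1/(0.616−0.140)] ln[(0.616/0.140)(1 − 1.13×0.4760/(0.140×8.07))]
= (1/0.4760) ln[4.400 × 0.5239] = 2.101 × ln(2.305) = 2.101 × 0.8352 = 1.755 d.
L(t_c) = L₀ e^(−k_d t_c) = 8.07 × 0.7822 = 6.312 mg/L, and at the critical point k_r D_c = k_d L, so D_c = (0.140/0.616) × 6.312 = 1.435 mg/L.
Minimum DO = C_s − D_c = 8.32 − 1.435 = 6.885 mg/L.

t_c ≈ 1.75 d; D_c ≈ 1.43 mg/L; min DO ≈ 6.89 mg/L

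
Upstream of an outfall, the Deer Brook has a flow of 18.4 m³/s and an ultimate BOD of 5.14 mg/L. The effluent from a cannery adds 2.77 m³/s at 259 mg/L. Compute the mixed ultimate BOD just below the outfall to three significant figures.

38.4 mg/L

Flow-weighted mixing: C = (Q_r C_r + Q_w C_w)/(Q_r + Q_w)
= (18.4×5.14 + 2.77×259)/(18.4 + 2.77) = 812.0/21.17 = 38.36 mg/L.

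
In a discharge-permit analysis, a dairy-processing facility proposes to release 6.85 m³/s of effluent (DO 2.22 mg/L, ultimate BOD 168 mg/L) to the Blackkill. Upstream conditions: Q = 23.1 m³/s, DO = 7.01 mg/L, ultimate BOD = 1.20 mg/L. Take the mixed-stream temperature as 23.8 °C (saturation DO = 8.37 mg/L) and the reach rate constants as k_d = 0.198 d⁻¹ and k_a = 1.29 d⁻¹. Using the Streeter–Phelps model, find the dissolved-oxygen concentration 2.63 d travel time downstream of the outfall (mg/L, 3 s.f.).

Mixed DO = (23.1×7.01 + 6.85×2.22)/(23.1+6.85) = 177.1/29.95 = 5.914 mg/L.
Mixed L₀ = (23.1×1.20 + 6.85×168)/(29.95) = 1179/29.95 = 39.35 mg/L.
Initial deficit D₀ = C_s − DO₀ = 8.37 − 5.914 = 2.456 mg/L.
D(2.63) = [0.198×39.35/(1.29−0.198)](e^(−0.198×2.63) − e^(−1.29×2.63)) + 2.456 e^(−1.29×2.63)
= 7.135 × (0.5941 − 0.03362) + 2.456 × 0.03362 = 4.081 mg/L.
DO = 8.37 − 4.081 = 4.289 mg/L.

DO ≈ 4.29 mg/L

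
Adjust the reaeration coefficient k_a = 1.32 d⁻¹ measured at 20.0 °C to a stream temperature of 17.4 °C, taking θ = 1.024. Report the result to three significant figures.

k_a ≈ 1.24 d⁻¹

k_a(T₂) = k_a(T₁) · θ^(T₂−T₁) = 1.32 × 1.024^(17.4−20.0)
= 1.32 × 1.024^-2.60 = 1.32 × 0.9402 = 1.241 d⁻¹.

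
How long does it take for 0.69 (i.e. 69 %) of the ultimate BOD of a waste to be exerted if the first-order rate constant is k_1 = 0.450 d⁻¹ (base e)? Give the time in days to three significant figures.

t ≈ 2.60 d

y/L₀ = 1 − e^(−k_1 t) = 0.69 ⇒ e^(−k_1 t) = 0.310
t = −ln(0.310) / 0.450 = 1.171 / 0.450 = 2.603 d.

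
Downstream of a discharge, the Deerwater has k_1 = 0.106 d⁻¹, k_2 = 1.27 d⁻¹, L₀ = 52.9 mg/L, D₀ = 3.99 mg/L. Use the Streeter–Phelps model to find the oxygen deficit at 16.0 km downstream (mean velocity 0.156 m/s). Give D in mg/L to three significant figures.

Travel time t = x/v = 16.0 km / (0.156 m/s) = 16000 m / 0.156 m/s = 102600 s = 1.187 d.
k_1 L₀/(k_2−k_1) = 0.106×52.9/(1.27−0.106) = 5.607/1.164 = 4.817 mg/L.
e^(−k_1 t) = e^(−0.106×1.187) = 0.8818; e^(−k_2 t) = e^(−1.27×1.187) = 0.2214.
D = 4.817 × (0.8818 − 0.2214) + 3.99 × 0.2214 = 3.181 + 0.8836 = 4.065 mg/L.

D ≈ 4.06 mg/L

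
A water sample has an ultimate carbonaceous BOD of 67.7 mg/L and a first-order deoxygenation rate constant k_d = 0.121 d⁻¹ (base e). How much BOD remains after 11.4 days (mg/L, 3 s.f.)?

L ≈ 17.0 mg/L

L_t = L₀ e^(−k_d t) = 67.7 × e^(−0.121×11.4) = 67.7 × 0.2517 = 17.04 mg/L.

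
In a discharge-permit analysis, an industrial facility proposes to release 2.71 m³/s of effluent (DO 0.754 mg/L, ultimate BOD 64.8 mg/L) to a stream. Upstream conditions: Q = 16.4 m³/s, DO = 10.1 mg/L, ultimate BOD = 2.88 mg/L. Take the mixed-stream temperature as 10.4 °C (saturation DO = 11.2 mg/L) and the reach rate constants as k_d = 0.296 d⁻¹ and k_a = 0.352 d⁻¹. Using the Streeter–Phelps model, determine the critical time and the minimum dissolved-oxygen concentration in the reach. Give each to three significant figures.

Mixed DO = (16.4×10.1 + 2.71×0.754)/(16.4+2.71) = 167.7/19.11 = 8.775 mg/L.
Mixed L₀ = (16.4×2.88 + 2.71×64.8)/(19.11) = 222.8/19.11 = 11.66 mg/L.
Initial deficit D₀ = C_s − DO₀ = 11.2 − 8.775 = 2.425 mg/L.
t_c = (1/0.05600) ln[(0.352/0.296)(1 − 2.425×0.05600/(0.296×11.66))] = 17.86 × ln(1.142) = 2.377 d.
D_c = (0.296/0.352) × 11.66 × e^(−0.296×2.377) = 0.8409 × 11.66 × 0.4948 = 4.852 mg/L.
Minimum DO = 11.2 − 4.852 = 6.348 mg/L.

t_c ≈ 2.38 d; minimum DO ≈ 6.35 mg/L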